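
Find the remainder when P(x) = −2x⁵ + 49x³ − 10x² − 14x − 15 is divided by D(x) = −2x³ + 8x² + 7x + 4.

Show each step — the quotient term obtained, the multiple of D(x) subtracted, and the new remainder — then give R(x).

R(x) = −2x² + 5x + 5

Step 1: lead(−2x⁵ + 49x³ − 10x² − 14x − 15) ÷ lead(D) = −2x⁵ ÷ −2x³ = x². Subtract (x²)·D = −2x⁵ + 8x⁴ + 7x³ + 4x². Remainder: −8x⁴ + 42x³ − 14x² − 14x − 15.
Step 2: lead(−8x⁴ + 42x³ − 14x² − 14x − 15) ÷ lead(D) = −8x⁴ ÷ −2x³ = 4x. Subtract (4x)·D = −8x⁴ + 32x³ + 28x² + 16x. Remainder: 10x³ − 42x² − 30x − 15.
Step 3: lead(10x³ − 42x² − 30x − 15) ÷ lead(D) = 10x³ ÷ −2x³ = −5. Subtract (−5)·D = 10x³ − 40x² − 35x − 20. Remainder: −2x² + 5x + 5.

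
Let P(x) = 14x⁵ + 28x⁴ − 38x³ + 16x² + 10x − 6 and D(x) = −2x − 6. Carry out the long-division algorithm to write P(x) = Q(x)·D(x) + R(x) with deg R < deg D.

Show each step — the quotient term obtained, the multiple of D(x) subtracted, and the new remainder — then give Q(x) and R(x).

Step 1: lead(14x⁵ + 28x⁴ − 38x³ + 16x² + 10x − 6) ÷ lead(D) = 14x⁵ ÷ −2x = −7x⁴. Subtract (−7x⁴)·D = 14x⁵ + 42x⁴. Remainder: −14x⁴ − 38x³ + 16x² + 10x − 6.
Step 2: lead(−14x⁴ − 38x³ + 16x² + 10x − 6) ÷ lead(D) = −14x⁴ ÷ −2x = 7x³. Subtract (7x³)·D = −14x⁴ − 42x³. Remainder: 4x³ + 16x² + 10x − 6.
Step 3: lead(4x³ + 16x² + 10x − 6) ÷ lead(D) = 4x³ ÷ −2x = −2x². Subtract (−2x²)·D = 4x³ + 12x². Remainder: 4x² + 10x − 6.
Step 4: lead(4x² + 10x − 6) ÷ lead(D) = 4x² ÷ −2x = −2x. Subtract (−2x)·D = 4x² + 12x. Remainder: −2x − 6.
Step 5: lead(−2x − 6) ÷ lead(D) = −2x ÷ −2x = 1. Subtract (1)·D = −2x − 6. Remainder: 0.

Q(x) = −7x⁴ + 7x³ − 2x² − 2x + 1; R(x) = 0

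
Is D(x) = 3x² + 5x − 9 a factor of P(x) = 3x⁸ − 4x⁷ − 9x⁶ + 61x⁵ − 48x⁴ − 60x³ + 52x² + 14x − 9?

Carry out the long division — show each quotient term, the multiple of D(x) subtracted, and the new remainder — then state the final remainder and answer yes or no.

R(x) = 0, so D(x) is a factor of P(x). yes

Step 1: lead(3x⁸ − 4x⁷ − 9x⁶ + 61x⁵ − 48x⁴ − 60x³ + 52x² + 14x − 9) ÷ lead(D) = 3x⁸ ÷ 3x² = x⁶. Subtract (x⁶)·D = 3x⁸ + 5x⁷ − 9x⁶. Remainder: −9x⁷ + 61x⁵ − 48x⁴ − 60x³ + 52x² + 14x − 9.
Step 2: lead(−9x⁷ + 61x⁵ − 48x⁴ − 60x³ + 52x² + 14x − 9) ÷ lead(D) = −9x⁷ ÷ 3x² = −3x⁵. Subtract (−3x⁵)·D = −9x⁷ − 15x⁶ + 27x⁵. Remainder: 15x⁶ + 34x⁵ − 48x⁴ − 60x³ + 52x² + 14x − 9.
Step 3: lead(15x⁶ + 34x⁵ − 48x⁴ − 60x³ + 52x² + 14x − 9) ÷ lead(D) = 15x⁶ ÷ 3x² = 5x⁴. Subtract (5x⁴)·D = 15x⁶ + 25x⁵ − 45x⁴. Remainder: 9x⁵ − 3x⁴ − 60x³ + 52x² + 14x − 9.
Step 4: lead(9x⁵ − 3x⁴ − 60x³ + 52x² + 14x − 9) ÷ lead(D) = 9x⁵ ÷ 3x² = 3x³. Subtract (3x³)·D = 9x⁵ + 15x⁴ − 27x³. Remainder: −18x⁴ − 33x³ + 52x² + 14x − 9.
Step 5: lead(−18x⁴ − 33x³ + 52x² + 14x − 9) ÷ lead(D) = −18x⁴ ÷ 3x² = −6x². Subtract (−6x²)·D = −18x⁴ − 30x³ + 54x². Remainder: −3x³ − 2x² + 14x − 9.
Step 6: lead(−3x³ − 2x² + 14x − 9) ÷ lead(D) = −3x³ ÷ 3x² = −x. Subtract (−x)·D = −3x³ − 5x² + 9x. Remainder: 3x² + 5x − 9.
Step 7: lead(3x² + 5x − 9) ÷ lead(D) = 3x² ÷ 3x² = 1. Subtract (1)·D = 3x² + 5x − 9. Remainder: 0.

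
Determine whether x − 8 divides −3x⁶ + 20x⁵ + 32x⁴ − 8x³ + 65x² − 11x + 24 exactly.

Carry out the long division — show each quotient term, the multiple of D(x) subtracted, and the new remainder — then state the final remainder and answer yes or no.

R(x) = 0, so D(x) is a factor of P(x). yes

Step 1: lead(−3x⁶ + 20x⁵ + 32x⁴ − 8x³ + 65x² − 11x + 24) ÷ lead(D) = −3x⁶ ÷ x = −3x⁵. Subtract (−3x⁵)·D = −3x⁶ + 24x⁵. Remainder: −4x⁵ + 32x⁴ − 8x³ + 65x² − 11x + 24.
Step 2: lead(−4x⁵ + 32x⁴ − 8x³ + 65x² − 11x + 24) ÷ lead(D) = −4x⁵ ÷ x = −4x⁴. Subtract (−4x⁴)·D = −4x⁵ + 32x⁴. Remainder: −8x³ + 65x² − 11x + 24.
Step 3: lead(−8x³ + 65x² − 11x + 24) ÷ lead(D) = −8x³ ÷ x = −8x². Subtract (−8x²)·D = −8x³ + 64x². Remainder: x² − 11x + 24.
Step 4: lead(x² − 11x + 24) ÷ lead(D) = x² ÷ x = x. Subtract (x)·D = x² − 8x. Remainder: −3x + 24.
Step 5: lead(−3x + 24) ÷ lead(D) = −3x ÷ x = −3. Subtract (−3)·D = −3x + 24. Remainder: 0.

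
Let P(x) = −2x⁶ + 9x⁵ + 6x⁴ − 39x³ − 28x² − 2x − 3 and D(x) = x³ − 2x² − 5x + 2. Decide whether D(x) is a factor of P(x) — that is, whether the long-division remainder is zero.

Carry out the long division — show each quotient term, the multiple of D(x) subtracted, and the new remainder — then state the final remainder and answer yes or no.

R(x) = −4x² − 4x − 7, so D(x) is not a factor of P(x). no

Step 1: lead(−2x⁶ + 9x⁵ + 6x⁴ − 39x³ − 28x² − 2x − 3) ÷ lead(D) = −2x⁶ ÷ x³ = −2x³. Subtract (−2x³)·D = −2x⁶ + 4x⁵ + 10x⁴ − 4x³. Remainder: 5x⁵ − 4x⁴ − 35x³ − 28x² − 2x − 3.
Step 2: lead(5x⁵ − 4x⁴ − 35x³ − 28x² − 2x − 3) ÷ lead(D) = 5x⁵ ÷ x³ = 5x². Subtract (5x²)·D = 5x⁵ − 10x⁴ − 25x³ + 10x². Remainder: 6x⁴ − 10x³ − 38x² − 2x − 3.
Step 3: lead(6x⁴ − 10x³ − 38x² − 2x − 3) ÷ lead(D) = 6x⁴ ÷ x³ = 6x. Subtract (6x)·D = 6x⁴ − 12x³ − 30x² + 12x. Remainder: 2x³ − 8x² − 14x − 3.
Step 4: lead(2x³ − 8x² − 14x − 3) ÷ lead(D) = 2x³ ÷ x³ = 2. Subtract (2)·D = 2x³ − 4x² − 10x + 4. Remainder: −4x² − 4x − 7.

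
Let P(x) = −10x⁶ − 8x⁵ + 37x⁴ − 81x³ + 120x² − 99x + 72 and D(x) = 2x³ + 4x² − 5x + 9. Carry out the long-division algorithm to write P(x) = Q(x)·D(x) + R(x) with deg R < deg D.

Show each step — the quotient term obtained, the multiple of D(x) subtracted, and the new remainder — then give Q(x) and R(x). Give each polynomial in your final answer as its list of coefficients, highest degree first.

Step 1: lead(−10x⁶ − 8x⁵ + 37x⁴ − 81x³ + 120x² − 99x + 72) ÷ lead(D) = −10x⁶ ÷ 2x³ = −5x³. Subtract (−5x³)·D = −10x⁶ − 20x⁵ + 25x⁴ − 45x³. Remainder: 12x⁵ + 12x⁴ − 36x³ + 120x² − 99x + 72.
Step 2: lead(12x⁵ + 12x⁴ − 36x³ + 120x² − 99x + 72) ÷ lead(D) = 12x⁵ ÷ 2x³ = 6x². Subtract (6x²)·D = 12x⁵ + 24x⁴ − 30x³ + 54x². Remainder: −12x⁴ − 6x³ + 66x² − 99x + 72.
Step 3: lead(−12x⁴ − 6x³ + 66x² − 99x + 72) ÷ lead(D) = −12x⁴ ÷ 2x³ = −6x. Subtract (−6x)·D = −12x⁴ − 24x³ + 30x² − 54x. Remainder: 18x³ + 36x² − 45x + 72.
Step 4: lead(18x³ + 36x² − 45x + 72) ÷ lead(D) = 18x³ ÷ 2x³ = 9. Subtract (9)·D = 18x³ + 36x² − 45x + 81. Remainder: −9.

Q = [-5, 6, -6, 9]; R = [-9]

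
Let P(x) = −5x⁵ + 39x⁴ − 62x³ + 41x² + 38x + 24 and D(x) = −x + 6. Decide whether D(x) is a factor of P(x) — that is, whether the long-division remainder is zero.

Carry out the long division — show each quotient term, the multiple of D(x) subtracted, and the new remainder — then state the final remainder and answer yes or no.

R(x) = 0, so D(x) is a factor of P(x). yes

Step 1: lead(−5x⁵ + 39x⁴ − 62x³ + 41x² + 38x + 24) ÷ lead(D) = −5x⁵ ÷ −x = 5x⁴. Subtract (5x⁴)·D = −5x⁵ + 30x⁴. Remainder: 9x⁴ − 62x³ + 41x² + 38x + 24.
Step 2: lead(9x⁴ − 62x³ + 41x² + 38x + 24) ÷ lead(D) = 9x⁴ ÷ −x = −9x³. Subtract (−9x³)·D = 9x⁴ − 54x³. Remainder: −8x³ + 41x² + 38x + 24.
Step 3: lead(−8x³ + 41x² + 38x + 24) ÷ lead(D) = −8x³ ÷ −x = 8x². Subtract (8x²)·D = −8x³ + 48x². Remainder: −7x² + 38x + 24.
Step 4: lead(−7x² + 38x + 24) ÷ lead(D) = −7x² ÷ −x = 7x. Subtract (7x)·D = −7x² + 42x. Remainder: −4x + 24.
Step 5: lead(−4x + 24) ÷ lead(D) = −4x ÷ −x = 4. Subtract (4)·D = −4x + 24. Remainder: 0.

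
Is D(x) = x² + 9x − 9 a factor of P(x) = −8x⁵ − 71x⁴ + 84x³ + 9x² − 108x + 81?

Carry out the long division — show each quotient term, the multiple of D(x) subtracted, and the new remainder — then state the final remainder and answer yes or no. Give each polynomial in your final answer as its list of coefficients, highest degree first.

Step 1: lead(−8x⁵ − 71x⁴ + 84x³ + 9x² − 108x + 81) ÷ lead(D) = −8x⁵ ÷ x² = −8x³. Subtract (−8x³)·D = −8x⁵ − 72x⁴ + 72x³. Remainder: x⁴ + 12x³ + 9x² − 108x + 81.
Step 2: lead(x⁴ + 12x³ + 9x² − 108x + 81) ÷ lead(D) = x⁴ ÷ x² = x². Subtract (x²)·D = x⁴ + 9x³ − 9x². Remainder: 3x³ + 18x² − 108x + 81.
Step 3: lead(3x³ + 18x² − 108x + 81) ÷ lead(D) = 3x³ ÷ x² = 3x. Subtract (3x)·D = 3x³ + 27x² − 27x. Remainder: −9x² − 81x + 81.
Step 4: lead(−9x² − 81x + 81) ÷ lead(D) = −9x² ÷ x² = −9. Subtract (−9)·D = −9x² − 81x + 81. Remainder: 0.

R = [0], so D(x) is a factor of P(x). yes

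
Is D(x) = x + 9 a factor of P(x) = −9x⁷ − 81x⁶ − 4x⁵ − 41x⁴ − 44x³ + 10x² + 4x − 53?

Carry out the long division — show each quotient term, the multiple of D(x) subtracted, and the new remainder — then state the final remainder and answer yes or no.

Step 1: lead(−9x⁷ − 81x⁶ − 4x⁵ − 41x⁴ − 44x³ + 10x² + 4x − 53) ÷ lead(D) = −9x⁷ ÷ x = −9x⁶. Subtract (−9x⁶)·D = −9x⁷ − 81x⁶. Remainder: −4x⁵ − 41x⁴ − 44x³ + 10x² + 4x − 53.
Step 2: lead(−4x⁵ − 41x⁴ − 44x³ + 10x² + 4x − 53) ÷ lead(D) = −4x⁵ ÷ x = −4x⁴. Subtract (−4x⁴)·D = −4x⁵ − 36x⁴. Remainder: −5x⁴ − 44x³ + 10x² + 4x − 53.
Step 3: lead(−5x⁴ − 44x³ + 10x² + 4x − 53) ÷ lead(D) = −5x⁴ ÷ x = −5x³. Subtract (−5x³)·D = −5x⁴ − 45x³. Remainder: x³ + 10x² + 4x − 53.
Step 4: lead(x³ + 10x² + 4x − 53) ÷ lead(D) = x³ ÷ x = x². Subtract (x²)·D = x³ + 9x². Remainder: x² + 4x − 53.
Step 5: lead(x² + 4x − 53) ÷ lead(D) = x² ÷ x = x. Subtract (x)·D = x² + 9x. Remainder: −5x − 53.
Step 6: lead(−5x − 53) ÷ lead(D) = −5x ÷ x = −5. Subtract (−5)·D = −5x − 45. Remainder: −8.

R(x) = −8, so D(x) is not a factor of P(x). no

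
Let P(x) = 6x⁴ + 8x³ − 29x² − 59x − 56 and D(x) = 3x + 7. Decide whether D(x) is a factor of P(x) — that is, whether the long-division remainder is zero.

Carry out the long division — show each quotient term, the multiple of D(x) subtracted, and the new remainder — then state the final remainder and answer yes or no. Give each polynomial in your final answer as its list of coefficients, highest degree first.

R = [0], so D(x) is a factor of P(x). yes

Step 1: lead(6x⁴ + 8x³ − 29x² − 59x − 56) ÷ lead(D) = 6x⁴ ÷ 3x = 2x³. Subtract (2x³)·D = 6x⁴ + 14x³. Remainder: −6x³ − 29x² − 59x − 56.
Step 2: lead(−6x³ − 29x² − 59x − 56) ÷ lead(D) = −6x³ ÷ 3x = −2x². Subtract (−2x²)·D = −6x³ − 14x². Remainder: −15x² − 59x − 56.
Step 3: lead(−15x² − 59x − 56) ÷ lead(D) = −15x² ÷ 3x = −5x. Subtract (−5x)·D = −15x² − 35x. Remainder: −24x − 56.
Step 4: lead(−24x − 56) ÷ lead(D) = −24x ÷ 3x = −8. Subtract (−8)·D = −24x − 56. Remainder: 0.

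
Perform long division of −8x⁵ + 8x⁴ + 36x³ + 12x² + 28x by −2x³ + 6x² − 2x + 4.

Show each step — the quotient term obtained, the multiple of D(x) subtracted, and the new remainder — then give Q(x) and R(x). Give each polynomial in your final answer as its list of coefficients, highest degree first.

Step 1: lead(−8x⁵ + 8x⁴ + 36x³ + 12x² + 28x) ÷ lead(D) = −8x⁵ ÷ −2x³ = 4x². Subtract (4x²)·D = −8x⁵ + 24x⁴ − 8x³ + 16x². Remainder: −16x⁴ + 44x³ − 4x² + 28x.
Step 2: lead(−16x⁴ + 44x³ − 4x² + 28x) ÷ lead(D) = −16x⁴ ÷ −2x³ = 8x. Subtract (8x)·D = −16x⁴ + 48x³ − 16x² + 32x. Remainder: −4x³ + 12x² − 4x.
Step 3: lead(−4x³ + 12x² − 4x) ÷ lead(D) = −4x³ ÷ −2x³ = 2. Subtract (2)·D = −4x³ + 12x² − 4x + 8. Remainder: −8.

Q = [4, 8, 2]; R = [-8]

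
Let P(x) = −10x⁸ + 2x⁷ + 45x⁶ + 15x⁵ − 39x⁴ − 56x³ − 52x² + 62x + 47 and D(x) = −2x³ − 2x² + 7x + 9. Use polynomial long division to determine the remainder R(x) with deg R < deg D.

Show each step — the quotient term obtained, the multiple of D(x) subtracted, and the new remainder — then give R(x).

R(x) = 2

Step 1: lead(−10x⁸ + 2x⁷ + 45x⁶ + 15x⁵ − 39x⁴ − 56x³ − 52x² + 62x + 47) ÷ lead(D) = −10x⁸ ÷ −2x³ = 5x⁵. Subtract (5x⁵)·D = −10x⁸ − 10x⁷ + 35x⁶ + 45x⁵. Remainder: 12x⁷ + 10x⁶ − 30x⁵ − 39x⁴ − 56x³ − 52x² + 62x + 47.
Step 2: lead(12x⁷ + 10x⁶ − 30x⁵ − 39x⁴ − 56x³ − 52x² + 62x + 47) ÷ lead(D) = 12x⁷ ÷ −2x³ = −6x⁴. Subtract (−6x⁴)·D = 12x⁷ + 12x⁶ − 42x⁵ − 54x⁴. Remainder: −2x⁶ + 12x⁵ + 15x⁴ − 56x³ − 52x² + 62x + 47.
Step 3: lead(−2x⁶ + 12x⁵ + 15x⁴ − 56x³ − 52x² + 62x + 47) ÷ lead(D) = −2x⁶ ÷ −2x³ = x³. Subtract (x³)·D = −2x⁶ − 2x⁵ + 7x⁴ + 9x³. Remainder: 14x⁵ + 8x⁴ − 65x³ − 52x² + 62x + 47.
Step 4: lead(14x⁵ + 8x⁴ − 65x³ − 52x² + 62x + 47) ÷ lead(D) = 14x⁵ ÷ −2x³ = −7x². Subtract (−7x²)·D = 14x⁵ + 14x⁴ − 49x³ − 63x². Remainder: −6x⁴ − 16x³ + 11x² + 62x + 47.
Step 5: lead(−6x⁴ − 16x³ + 11x² + 62x + 47) ÷ lead(D) = −6x⁴ ÷ −2x³ = 3x. Subtract (3x)·D = −6x⁴ − 6x³ + 21x² + 27x. Remainder: −10x³ − 10x² + 35x + 47.
Step 6: lead(−10x³ − 10x² + 35x + 47) ÷ lead(D) = −10x³ ÷ −2x³ = 5. Subtract (5)·D = −10x³ − 10x² + 35x + 45. Remainder: 2.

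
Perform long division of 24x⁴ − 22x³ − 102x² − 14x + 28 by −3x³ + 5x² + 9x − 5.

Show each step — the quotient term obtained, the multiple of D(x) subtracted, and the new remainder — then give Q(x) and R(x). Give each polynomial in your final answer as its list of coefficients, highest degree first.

Q = [-8, -6]; R = [-2]

Step 1: lead(24x⁴ − 22x³ − 102x² − 14x + 28) ÷ lead(D) = 24x⁴ ÷ −3x³ = −8x. Subtract (−8x)·D = 24x⁴ − 40x³ − 72x² + 40x. Remainder: 18x³ − 30x² − 54x + 28.
Step 2: lead(18x³ − 30x² − 54x + 28) ÷ lead(D) = 18x³ ÷ −3x³ = −6. Subtract (−6)·D = 18x³ − 30x² − 54x + 30. Remainder: −2.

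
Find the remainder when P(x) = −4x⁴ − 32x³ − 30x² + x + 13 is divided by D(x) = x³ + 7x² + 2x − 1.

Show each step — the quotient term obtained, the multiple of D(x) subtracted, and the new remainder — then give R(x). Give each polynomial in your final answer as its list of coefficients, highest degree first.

R = [6, 5, 9]

Step 1: lead(−4x⁴ − 32x³ − 30x² + x + 13) ÷ lead(D) = −4x⁴ ÷ x³ = −4x. Subtract (−4x)·D = −4x⁴ − 28x³ − 8x² + 4x. Remainder: −4x³ − 22x² − 3x + 13.
Step 2: lead(−4x³ − 22x² − 3x + 13) ÷ lead(D) = −4x³ ÷ x³ = −4. Subtract (−4)·D = −4x³ − 28x² − 8x + 4. Remainder: 6x² + 5x + 9.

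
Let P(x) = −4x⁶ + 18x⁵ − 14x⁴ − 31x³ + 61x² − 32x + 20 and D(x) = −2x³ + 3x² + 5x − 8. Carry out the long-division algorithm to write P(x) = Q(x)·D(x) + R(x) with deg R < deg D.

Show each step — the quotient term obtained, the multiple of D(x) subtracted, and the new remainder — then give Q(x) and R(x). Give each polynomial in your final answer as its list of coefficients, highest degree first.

Q = [2, -6, 3, -3]; R = [7, 7, -4]

Step 1: lead(−4x⁶ + 18x⁵ − 14x⁴ − 31x³ + 61x² − 32x + 20) ÷ lead(D) = −4x⁶ ÷ −2x³ = 2x³. Subtract (2x³)·D = −4x⁶ + 6x⁵ + 10x⁴ − 16x³. Remainder: 12x⁵ − 24x⁴ − 15x³ + 61x² − 32x + 20.
Step 2: lead(12x⁵ − 24x⁴ − 15x³ + 61x² − 32x + 20) ÷ lead(D) = 12x⁵ ÷ −2x³ = −6x². Subtract (−6x²)·D = 12x⁵ − 18x⁴ − 30x³ + 48x². Remainder: −6x⁴ + 15x³ + 13x² − 32x + 20.
Step 3: lead(−6x⁴ + 15x³ + 13x² − 32x + 20) ÷ lead(D) = −6x⁴ ÷ −2x³ = 3x. Subtract (3x)·D = −6x⁴ + 9x³ + 15x² − 24x. Remainder: 6x³ − 2x² − 8x + 20.
Step 4: lead(6x³ − 2x² − 8x + 20) ÷ lead(D) = 6x³ ÷ −2x³ = −3. Subtract (−3)·D = 6x³ − 9x² − 15x + 24. Remainder: 7x² + 7x − 4.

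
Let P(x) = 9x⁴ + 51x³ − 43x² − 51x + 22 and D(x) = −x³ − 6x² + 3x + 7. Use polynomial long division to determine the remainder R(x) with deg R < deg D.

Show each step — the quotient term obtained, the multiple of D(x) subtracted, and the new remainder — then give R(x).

Step 1: lead(9x⁴ + 51x³ − 43x² − 51x + 22) ÷ lead(D) = 9x⁴ ÷ −x³ = −9x. Subtract (−9x)·D = 9x⁴ + 54x³ − 27x² − 63x. Remainder: −3x³ − 16x² + 12x + 22.
Step 2: lead(−3x³ − 16x² + 12x + 22) ÷ lead(D) = −3x³ ÷ −x³ = 3. Subtract (3)·D = −3x³ − 18x² + 9x + 21. Remainder: 2x² + 3x + 1.

R(x) = 2x² + 3x + 1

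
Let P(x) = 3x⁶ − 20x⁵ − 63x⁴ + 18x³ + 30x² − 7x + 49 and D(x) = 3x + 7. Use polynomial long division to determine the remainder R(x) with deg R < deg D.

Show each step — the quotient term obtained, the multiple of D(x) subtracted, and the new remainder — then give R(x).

R(x) = 0

Step 1: lead(3x⁶ − 20x⁵ − 63x⁴ + 18x³ + 30x² − 7x + 49) ÷ lead(D) = 3x⁶ ÷ 3x = x⁵. Subtract (x⁵)·D = 3x⁶ + 7x⁵. Remainder: −27x⁵ − 63x⁴ + 18x³ + 30x² − 7x + 49.
Step 2: lead(−27x⁵ − 63x⁴ + 18x³ + 30x² − 7x + 49) ÷ lead(D) = −27x⁵ ÷ 3x = −9x⁴. Subtract (−9x⁴)·D = −27x⁵ − 63x⁴. Remainder: 18x³ + 30x² − 7x + 49.
Step 3: lead(18x³ + 30x² − 7x + 49) ÷ lead(D) = 18x³ ÷ 3x = 6x². Subtract (6x²)·D = 18x³ + 42x². Remainder: −12x² − 7x + 49.
Step 4: lead(−12x² − 7x + 49) ÷ lead(D) = −12x² ÷ 3x = −4x. Subtract (−4x)·D = −12x² − 28x. Remainder: 21x + 49.
Step 5: lead(21x + 49) ÷ lead(D) = 21x ÷ 3x = 7. Subtract (7)·D = 21x + 49. Remainder: 0.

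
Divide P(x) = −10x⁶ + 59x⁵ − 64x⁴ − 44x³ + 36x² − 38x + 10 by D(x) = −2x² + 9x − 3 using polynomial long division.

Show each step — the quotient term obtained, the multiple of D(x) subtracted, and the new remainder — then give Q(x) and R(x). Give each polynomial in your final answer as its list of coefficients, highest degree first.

Step 1: lead(−10x⁶ + 59x⁵ − 64x⁴ − 44x³ + 36x² − 38x + 10) ÷ lead(D) = −10x⁶ ÷ −2x² = 5x⁴. Subtract (5x⁴)·D = −10x⁶ + 45x⁵ − 15x⁴. Remainder: 14x⁵ − 49x⁴ − 44x³ + 36x² − 38x + 10.
Step 2: lead(14x⁵ − 49x⁴ − 44x³ + 36x² − 38x + 10) ÷ lead(D) = 14x⁵ ÷ −2x² = −7x³. Subtract (−7x³)·D = 14x⁵ − 63x⁴ + 21x³. Remainder: 14x⁴ − 65x³ + 36x² − 38x + 10.
Step 3: lead(14x⁴ − 65x³ + 36x² − 38x + 10) ÷ lead(D) = 14x⁴ ÷ −2x² = −7x². Subtract (−7x²)·D = 14x⁴ − 63x³ + 21x². Remainder: −2x³ + 15x² − 38x + 10.
Step 4: lead(−2x³ + 15x² − 38x + 10) ÷ lead(D) = −2x³ ÷ −2x² = x. Subtract (x)·D = −2x³ + 9x² − 3x. Remainder: 6x² − 35x + 10.
Step 5: lead(6x² − 35x + 10) ÷ lead(D) = 6x² ÷ −2x² = −3. Subtract (−3)·D = 6x² − 27x + 9. Remainder: −8x + 1.

Q = [5, -7, -7, 1, -3]; R = [-8, 1]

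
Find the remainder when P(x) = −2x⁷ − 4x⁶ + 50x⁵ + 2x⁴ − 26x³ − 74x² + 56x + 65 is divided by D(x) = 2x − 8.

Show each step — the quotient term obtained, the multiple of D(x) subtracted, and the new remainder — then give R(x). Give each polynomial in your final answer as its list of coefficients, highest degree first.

R = [1]

Step 1: lead(−2x⁷ − 4x⁶ + 50x⁵ + 2x⁴ − 26x³ − 74x² + 56x + 65) ÷ lead(D) = −2x⁷ ÷ 2x = −x⁶. Subtract (−x⁶)·D = −2x⁷ + 8x⁶. Remainder: −12x⁶ + 50x⁵ + 2x⁴ − 26x³ − 74x² + 56x + 65.
Step 2: lead(−12x⁶ + 50x⁵ + 2x⁴ − 26x³ − 74x² + 56x + 65) ÷ lead(D) = −12x⁶ ÷ 2x = −6x⁵. Subtract (−6x⁵)·D = −12x⁶ + 48x⁵. Remainder: 2x⁵ + 2x⁴ − 26x³ − 74x² + 56x + 65.
Step 3: lead(2x⁵ + 2x⁴ − 26x³ − 74x² + 56x + 65) ÷ lead(D) = 2x⁵ ÷ 2x = x⁴. Subtract (x⁴)·D = 2x⁵ − 8x⁴. Remainder: 10x⁴ − 26x³ − 74x² + 56x + 65.
Step 4: lead(10x⁴ − 26x³ − 74x² + 56x + 65) ÷ lead(D) = 10x⁴ ÷ 2x = 5x³. Subtract (5x³)·D = 10x⁴ − 40x³. Remainder: 14x³ − 74x² + 56x + 65.
Step 5: lead(14x³ − 74x² + 56x + 65) ÷ lead(D) = 14x³ ÷ 2x = 7x². Subtract (7x²)·D = 14x³ − 56x². Remainder: −18x² + 56x + 65.
Step 6: lead(−18x² + 56x + 65) ÷ lead(D) = −18x² ÷ 2x = −9x. Subtract (−9x)·D = −18x² + 72x. Remainder: −16x + 65.
Step 7: lead(−16x + 65) ÷ lead(D) = −16x ÷ 2x = −8. Subtract (−8)·D = −16x + 64. Remainder: 1.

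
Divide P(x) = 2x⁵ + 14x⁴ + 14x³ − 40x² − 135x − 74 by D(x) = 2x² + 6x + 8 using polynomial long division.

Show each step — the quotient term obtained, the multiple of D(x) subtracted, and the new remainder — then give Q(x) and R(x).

Step 1: lead(2x⁵ + 14x⁴ + 14x³ − 40x² − 135x − 74) ÷ lead(D) = 2x⁵ ÷ 2x² = x³. Subtract (x³)·D = 2x⁵ + 6x⁴ + 8x³. Remainder: 8x⁴ + 6x³ − 40x² − 135x − 74.
Step 2: lead(8x⁴ + 6x³ − 40x² − 135x − 74) ÷ lead(D) = 8x⁴ ÷ 2x² = 4x². Subtract (4x²)·D = 8x⁴ + 24x³ + 32x². Remainder: −18x³ − 72x² − 135x − 74.
Step 3: lead(−18x³ − 72x² − 135x − 74) ÷ lead(D) = −18x³ ÷ 2x² = −9x. Subtract (−9x)·D = −18x³ − 54x² − 72x. Remainder: −18x² − 63x − 74.
Step 4: lead(−18x² − 63x − 74) ÷ lead(D) = −18x² ÷ 2x² = −9. Subtract (−9)·D = −18x² − 54x − 72. Remainder: −9x − 2.

Q(x) = x³ + 4x² − 9x − 9; R(x) = −9x − 2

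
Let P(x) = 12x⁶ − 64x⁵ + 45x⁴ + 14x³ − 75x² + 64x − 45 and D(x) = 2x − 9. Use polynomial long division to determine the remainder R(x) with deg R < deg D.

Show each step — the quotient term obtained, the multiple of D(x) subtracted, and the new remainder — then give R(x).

R(x) = 0

Step 1: lead(12x⁶ − 64x⁵ + 45x⁴ + 14x³ − 75x² + 64x − 45) ÷ lead(D) = 12x⁶ ÷ 2x = 6x⁵. Subtract (6x⁵)·D = 12x⁶ − 54x⁵. Remainder: −10x⁵ + 45x⁴ + 14x³ − 75x² + 64x − 45.
Step 2: lead(−10x⁵ + 45x⁴ + 14x³ − 75x² + 64x − 45) ÷ lead(D) = −10x⁵ ÷ 2x = −5x⁴. Subtract (−5x⁴)·D = −10x⁵ + 45x⁴. Remainder: 14x³ − 75x² + 64x − 45.
Step 3: lead(14x³ − 75x² + 64x − 45) ÷ lead(D) = 14x³ ÷ 2x = 7x². Subtract (7x²)·D = 14x³ − 63x². Remainder: −12x² + 64x − 45.
Step 4: lead(−12x² + 64x − 45) ÷ lead(D) = −12x² ÷ 2x = −6x. Subtract (−6x)·D = −12x² + 54x. Remainder: 10x − 45.
Step 5: lead(10x − 45) ÷ lead(D) = 10x ÷ 2x = 5. Subtract (5)·D = 10x − 45. Remainder: 0.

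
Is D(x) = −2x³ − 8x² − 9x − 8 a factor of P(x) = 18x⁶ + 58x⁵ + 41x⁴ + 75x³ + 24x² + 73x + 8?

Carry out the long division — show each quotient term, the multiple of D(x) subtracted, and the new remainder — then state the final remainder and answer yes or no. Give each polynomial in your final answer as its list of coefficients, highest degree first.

Step 1: lead(18x⁶ + 58x⁵ + 41x⁴ + 75x³ + 24x² + 73x + 8) ÷ lead(D) = 18x⁶ ÷ −2x³ = −9x³. Subtract (−9x³)·D = 18x⁶ + 72x⁵ + 81x⁴ + 72x³. Remainder: −14x⁵ − 40x⁴ + 3x³ + 24x² + 73x + 8.
Step 2: lead(−14x⁵ − 40x⁴ + 3x³ + 24x² + 73x + 8) ÷ lead(D) = −14x⁵ ÷ −2x³ = 7x². Subtract (7x²)·D = −14x⁵ − 56x⁴ − 63x³ − 56x². Remainder: 16x⁴ + 66x³ + 80x² + 73x + 8.
Step 3: lead(16x⁴ + 66x³ + 80x² + 73x + 8) ÷ lead(D) = 16x⁴ ÷ −2x³ = −8x. Subtract (−8x)·D = 16x⁴ + 64x³ + 72x² + 64x. Remainder: 2x³ + 8x² + 9x + 8.
Step 4: lead(2x³ + 8x² + 9x + 8) ÷ lead(D) = 2x³ ÷ −2x³ = −1. Subtract (−1)·D = 2x³ + 8x² + 9x + 8. Remainder: 0.

R = [0], so D(x) is a factor of P(x). yes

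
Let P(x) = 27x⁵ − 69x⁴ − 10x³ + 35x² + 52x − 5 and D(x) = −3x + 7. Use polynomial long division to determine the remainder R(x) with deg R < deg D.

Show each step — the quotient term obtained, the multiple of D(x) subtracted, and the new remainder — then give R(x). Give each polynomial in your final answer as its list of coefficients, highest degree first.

R = [2]

Step 1: lead(27x⁵ − 69x⁴ − 10x³ + 35x² + 52x − 5) ÷ lead(D) = 27x⁵ ÷ −3x = −9x⁴. Subtract (−9x⁴)·D = 27x⁵ − 63x⁴. Remainder: −6x⁴ − 10x³ + 35x² + 52x − 5.
Step 2: lead(−6x⁴ − 10x³ + 35x² + 52x − 5) ÷ lead(D) = −6x⁴ ÷ −3x = 2x³. Subtract (2x³)·D = −6x⁴ + 14x³. Remainder: −24x³ + 35x² + 52x − 5.
Step 3: lead(−24x³ + 35x² + 52x − 5) ÷ lead(D) = −24x³ ÷ −3x = 8x². Subtract (8x²)·D = −24x³ + 56x². Remainder: −21x² + 52x − 5.
Step 4: lead(−21x² + 52x − 5) ÷ lead(D) = −21x² ÷ −3x = 7x. Subtract (7x)·D = −21x² + 49x. Remainder: 3x − 5.
Step 5: lead(3x − 5) ÷ lead(D) = 3x ÷ −3x = −1. Subtract (−1)·D = 3x − 7. Remainder: 2.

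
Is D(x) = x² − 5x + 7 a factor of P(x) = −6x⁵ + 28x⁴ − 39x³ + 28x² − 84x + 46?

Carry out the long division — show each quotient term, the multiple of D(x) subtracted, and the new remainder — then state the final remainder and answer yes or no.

R(x) = −3, so D(x) is not a factor of P(x). no

Step 1: lead(−6x⁵ + 28x⁴ − 39x³ + 28x² − 84x + 46) ÷ lead(D) = −6x⁵ ÷ x² = −6x³. Subtract (−6x³)·D = −6x⁵ + 30x⁴ − 42x³. Remainder: −2x⁴ + 3x³ + 28x² − 84x + 46.
Step 2: lead(−2x⁴ + 3x³ + 28x² − 84x + 46) ÷ lead(D) = −2x⁴ ÷ x² = −2x². Subtract (−2x²)·D = −2x⁴ + 10x³ − 14x². Remainder: −7x³ + 42x² − 84x + 46.
Step 3: lead(−7x³ + 42x² − 84x + 46) ÷ lead(D) = −7x³ ÷ x² = −7x. Subtract (−7x)·D = −7x³ + 35x² − 49x. Remainder: 7x² − 35x + 46.
Step 4: lead(7x² − 35x + 46) ÷ lead(D) = 7x² ÷ x² = 7. Subtract (7)·D = 7x² − 35x + 49. Remainder: −3.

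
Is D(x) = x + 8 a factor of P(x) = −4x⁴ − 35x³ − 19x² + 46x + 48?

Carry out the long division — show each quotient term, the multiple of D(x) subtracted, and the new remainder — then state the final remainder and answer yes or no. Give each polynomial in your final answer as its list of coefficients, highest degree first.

Step 1: lead(−4x⁴ − 35x³ − 19x² + 46x + 48) ÷ lead(D) = −4x⁴ ÷ x = −4x³. Subtract (−4x³)·D = −4x⁴ − 32x³. Remainder: −3x³ − 19x² + 46x + 48.
Step 2: lead(−3x³ − 19x² + 46x + 48) ÷ lead(D) = −3x³ ÷ x = −3x². Subtract (−3x²)·D = −3x³ − 24x². Remainder: 5x² + 46x + 48.
Step 3: lead(5x² + 46x + 48) ÷ lead(D) = 5x² ÷ x = 5x. Subtract (5x)·D = 5x² + 40x. Remainder: 6x + 48.
Step 4: lead(6x + 48) ÷ lead(D) = 6x ÷ x = 6. Subtract (6)·D = 6x + 48. Remainder: 0.

R = [0], so D(x) is a factor of P(x). yes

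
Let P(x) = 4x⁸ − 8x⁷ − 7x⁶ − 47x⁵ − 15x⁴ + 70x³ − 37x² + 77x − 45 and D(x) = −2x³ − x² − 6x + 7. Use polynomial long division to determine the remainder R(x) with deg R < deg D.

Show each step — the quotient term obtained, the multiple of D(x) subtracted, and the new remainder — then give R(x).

Step 1: lead(4x⁸ − 8x⁷ − 7x⁶ − 47x⁵ − 15x⁴ + 70x³ − 37x² + 77x − 45) ÷ lead(D) = 4x⁸ ÷ −2x³ = −2x⁵. Subtract (−2x⁵)·D = 4x⁸ + 2x⁷ + 12x⁶ − 14x⁵. Remainder: −10x⁷ − 19x⁶ − 33x⁵ − 15x⁴ + 70x³ − 37x² + 77x − 45.
Step 2: lead(−10x⁷ − 19x⁶ − 33x⁵ − 15x⁴ + 70x³ − 37x² + 77x − 45) ÷ lead(D) = −10x⁷ ÷ −2x³ = 5x⁴. Subtract (5x⁴)·D = −10x⁷ − 5x⁶ − 30x⁵ + 35x⁴. Remainder: −14x⁶ − 3x⁵ − 50x⁴ + 70x³ − 37x² + 77x − 45.
Step 3: lead(−14x⁶ − 3x⁵ − 50x⁴ + 70x³ − 37x² + 77x − 45) ÷ lead(D) = −14x⁶ ÷ −2x³ = 7x³. Subtract (7x³)·D = −14x⁶ − 7x⁵ − 42x⁴ + 49x³. Remainder: 4x⁵ − 8x⁴ + 21x³ − 37x² + 77x − 45.
Step 4: lead(4x⁵ − 8x⁴ + 21x³ − 37x² + 77x − 45) ÷ lead(D) = 4x⁵ ÷ −2x³ = −2x². Subtract (−2x²)·D = 4x⁵ + 2x⁴ + 12x³ − 14x². Remainder: −10x⁴ + 9x³ − 23x² + 77x − 45.
Step 5: lead(−10x⁴ + 9x³ − 23x² + 77x − 45) ÷ lead(D) = −10x⁴ ÷ −2x³ = 5x. Subtract (5x)·D = −10x⁴ − 5x³ − 30x² + 35x. Remainder: 14x³ + 7x² + 42x − 45.
Step 6: lead(14x³ + 7x² + 42x − 45) ÷ lead(D) = 14x³ ÷ −2x³ = −7. Subtract (−7)·D = 14x³ + 7x² + 42x − 49. Remainder: 4.

R(x) = 4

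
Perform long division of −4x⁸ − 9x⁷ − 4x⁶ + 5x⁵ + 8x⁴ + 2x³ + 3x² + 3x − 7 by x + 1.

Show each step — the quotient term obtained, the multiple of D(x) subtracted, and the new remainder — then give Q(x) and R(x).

Step 1: lead(−4x⁸ − 9x⁷ − 4x⁶ + 5x⁵ + 8x⁴ + 2x³ + 3x² + 3x − 7) ÷ lead(D) = −4x⁸ ÷ x = −4x⁷. Subtract (−4x⁷)·D = −4x⁸ − 4x⁷. Remainder: −5x⁷ − 4x⁶ + 5x⁵ + 8x⁴ + 2x³ + 3x² + 3x − 7.
Step 2: lead(−5x⁷ − 4x⁶ + 5x⁵ + 8x⁴ + 2x³ + 3x² + 3x − 7) ÷ lead(D) = −5x⁷ ÷ x = −5x⁶. Subtract (−5x⁶)·D = −5x⁷ − 5x⁶. Remainder: x⁶ + 5x⁵ + 8x⁴ + 2x³ + 3x² + 3x − 7.
Step 3: lead(x⁶ + 5x⁵ + 8x⁴ + 2x³ + 3x² + 3x − 7) ÷ lead(D) = x⁶ ÷ x = x⁵. Subtract (x⁵)·D = x⁶ + x⁵. Remainder: 4x⁵ + 8x⁴ + 2x³ + 3x² + 3x − 7.
Step 4: lead(4x⁵ + 8x⁴ + 2x³ + 3x² + 3x − 7) ÷ lead(D) = 4x⁵ ÷ x = 4x⁴. Subtract (4x⁴)·D = 4x⁵ + 4x⁴. Remainder: 4x⁴ + 2x³ + 3x² + 3x − 7.
Step 5: lead(4x⁴ + 2x³ + 3x² + 3x − 7) ÷ lead(D) = 4x⁴ ÷ x = 4x³. Subtract (4x³)·D = 4x⁴ + 4x³. Remainder: −2x³ + 3x² + 3x − 7.
Step 6: lead(−2x³ + 3x² + 3x − 7) ÷ lead(D) = −2x³ ÷ x = −2x². Subtract (−2x²)·D = −2x³ − 2x². Remainder: 5x² + 3x − 7.
Step 7: lead(5x² + 3x − 7) ÷ lead(D) = 5x² ÷ x = 5x. Subtract (5x)·D = 5x² + 5x. Remainder: −2x − 7.
Step 8: lead(−2x − 7) ÷ lead(D) = −2x ÷ x = −2. Subtract (−2)·D = −2x − 2. Remainder: −5.

Q(x) = −4x⁷ − 5x⁶ + x⁵ + 4x⁴ + 4x³ − 2x² + 5x − 2; R(x) = −5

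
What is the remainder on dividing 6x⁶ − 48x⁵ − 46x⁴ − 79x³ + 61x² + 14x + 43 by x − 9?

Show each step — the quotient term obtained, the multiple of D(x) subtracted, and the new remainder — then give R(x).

R(x) = 7

Step 1: lead(6x⁶ − 48x⁵ − 46x⁴ − 79x³ + 61x² + 14x + 43) ÷ lead(D) = 6x⁶ ÷ x = 6x⁵. Subtract (6x⁵)·D = 6x⁶ − 54x⁵. Remainder: 6x⁵ − 46x⁴ − 79x³ + 61x² + 14x + 43.
Step 2: lead(6x⁵ − 46x⁴ − 79x³ + 61x² + 14x + 43) ÷ lead(D) = 6x⁵ ÷ x = 6x⁴. Subtract (6x⁴)·D = 6x⁵ − 54x⁴. Remainder: 8x⁴ − 79x³ + 61x² + 14x + 43.
Step 3: lead(8x⁴ − 79x³ + 61x² + 14x + 43) ÷ lead(D) = 8x⁴ ÷ x = 8x³. Subtract (8x³)·D = 8x⁴ − 72x³. Remainder: −7x³ + 61x² + 14x + 43.
Step 4: lead(−7x³ + 61x² + 14x + 43) ÷ lead(D) = −7x³ ÷ x = −7x². Subtract (−7x²)·D = −7x³ + 63x². Remainder: −2x² + 14x + 43.
Step 5: lead(−2x² + 14x + 43) ÷ lead(D) = −2x² ÷ x = −2x. Subtract (−2x)·D = −2x² + 18x. Remainder: −4x + 43.
Step 6: lead(−4x + 43) ÷ lead(D) = −4x ÷ x = −4. Subtract (−4)·D = −4x + 36. Remainder: 7.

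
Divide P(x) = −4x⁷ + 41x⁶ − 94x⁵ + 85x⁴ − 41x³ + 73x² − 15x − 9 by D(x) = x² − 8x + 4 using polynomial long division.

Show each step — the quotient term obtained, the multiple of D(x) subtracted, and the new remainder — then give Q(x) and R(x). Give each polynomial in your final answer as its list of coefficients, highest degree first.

Step 1: lead(−4x⁷ + 41x⁶ − 94x⁵ + 85x⁴ − 41x³ + 73x² − 15x − 9) ÷ lead(D) = −4x⁷ ÷ x² = −4x⁵. Subtract (−4x⁵)·D = −4x⁷ + 32x⁶ − 16x⁵. Remainder: 9x⁶ − 78x⁵ + 85x⁴ − 41x³ + 73x² − 15x − 9.
Step 2: lead(9x⁶ − 78x⁵ + 85x⁴ − 41x³ + 73x² − 15x − 9) ÷ lead(D) = 9x⁶ ÷ x² = 9x⁴. Subtract (9x⁴)·D = 9x⁶ − 72x⁵ + 36x⁴. Remainder: −6x⁵ + 49x⁴ − 41x³ + 73x² − 15x − 9.
Step 3: lead(−6x⁵ + 49x⁴ − 41x³ + 73x² − 15x − 9) ÷ lead(D) = −6x⁵ ÷ x² = −6x³. Subtract (−6x³)·D = −6x⁵ + 48x⁴ − 24x³. Remainder: x⁴ − 17x³ + 73x² − 15x − 9.
Step 4: lead(x⁴ − 17x³ + 73x² − 15x − 9) ÷ lead(D) = x⁴ ÷ x² = x². Subtract (x²)·D = x⁴ − 8x³ + 4x². Remainder: −9x³ + 69x² − 15x − 9.
Step 5: lead(−9x³ + 69x² − 15x − 9) ÷ lead(D) = −9x³ ÷ x² = −9x. Subtract (−9x)·D = −9x³ + 72x² − 36x. Remainder: −3x² + 21x − 9.
Step 6: lead(−3x² + 21x − 9) ÷ lead(D) = −3x² ÷ x² = −3. Subtract (−3)·D = −3x² + 24x − 12. Remainder: −3x + 3.

Q = [-4, 9, -6, 1, -9, -3]; R = [-3, 3]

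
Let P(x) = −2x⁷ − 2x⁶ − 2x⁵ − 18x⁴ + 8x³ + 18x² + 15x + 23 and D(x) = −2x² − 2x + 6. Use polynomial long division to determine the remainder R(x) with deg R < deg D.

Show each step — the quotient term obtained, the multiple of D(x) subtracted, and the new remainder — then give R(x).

R(x) = 3x + 5

Step 1: lead(−2x⁷ − 2x⁶ − 2x⁵ − 18x⁴ + 8x³ + 18x² + 15x + 23) ÷ lead(D) = −2x⁷ ÷ −2x² = x⁵. Subtract (x⁵)·D = −2x⁷ − 2x⁶ + 6x⁵. Remainder: −8x⁵ − 18x⁴ + 8x³ + 18x² + 15x + 23.
Step 2: lead(−8x⁵ − 18x⁴ + 8x³ + 18x² + 15x + 23) ÷ lead(D) = −8x⁵ ÷ −2x² = 4x³. Subtract (4x³)·D = −8x⁵ − 8x⁴ + 24x³. Remainder: −10x⁴ − 16x³ + 18x² + 15x + 23.
Step 3: lead(−10x⁴ − 16x³ + 18x² + 15x + 23) ÷ lead(D) = −10x⁴ ÷ −2x² = 5x². Subtract (5x²)·D = −10x⁴ − 10x³ + 30x². Remainder: −6x³ − 12x² + 15x + 23.
Step 4: lead(−6x³ − 12x² + 15x + 23) ÷ lead(D) = −6x³ ÷ −2x² = 3x. Subtract (3x)·D = −6x³ − 6x² + 18x. Remainder: −6x² − 3x + 23.
Step 5: lead(−6x² − 3x + 23) ÷ lead(D) = −6x² ÷ −2x² = 3. Subtract (3)·D = −6x² − 6x + 18. Remainder: 3x + 5.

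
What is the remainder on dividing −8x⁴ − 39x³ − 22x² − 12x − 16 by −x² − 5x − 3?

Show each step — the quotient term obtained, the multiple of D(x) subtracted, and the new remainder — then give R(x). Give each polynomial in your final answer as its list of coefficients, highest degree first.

Step 1: lead(−8x⁴ − 39x³ − 22x² − 12x − 16) ÷ lead(D) = −8x⁴ ÷ −x² = 8x². Subtract (8x²)·D = −8x⁴ − 40x³ − 24x². Remainder: x³ + 2x² − 12x − 16.
Step 2: lead(x³ + 2x² − 12x − 16) ÷ lead(D) = x³ ÷ −x² = −x. Subtract (−x)·D = x³ + 5x² + 3x. Remainder: −3x² − 15x − 16.
Step 3: lead(−3x² − 15x − 16) ÷ lead(D) = −3x² ÷ −x² = 3. Subtract (3)·D = −3x² − 15x − 9. Remainder: −7.

R = [-7]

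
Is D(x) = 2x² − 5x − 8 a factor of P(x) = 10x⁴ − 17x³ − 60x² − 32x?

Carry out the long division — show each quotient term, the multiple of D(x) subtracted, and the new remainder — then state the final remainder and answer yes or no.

R(x) = 0, so D(x) is a factor of P(x). yes

Step 1: lead(10x⁴ − 17x³ − 60x² − 32x) ÷ lead(D) = 10x⁴ ÷ 2x² = 5x². Subtract (5x²)·D = 10x⁴ − 25x³ − 40x². Remainder: 8x³ − 20x² − 32x.
Step 2: lead(8x³ − 20x² − 32x) ÷ lead(D) = 8x³ ÷ 2x² = 4x. Subtract (4x)·D = 8x³ − 20x² − 32x. Remainder: 0.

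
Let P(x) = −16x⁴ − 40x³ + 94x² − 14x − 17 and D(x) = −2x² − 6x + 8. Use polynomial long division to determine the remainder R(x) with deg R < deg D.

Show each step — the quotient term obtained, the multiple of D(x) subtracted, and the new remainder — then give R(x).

R(x) = 7

Step 1: lead(−16x⁴ − 40x³ + 94x² − 14x − 17) ÷ lead(D) = −16x⁴ ÷ −2x² = 8x². Subtract (8x²)·D = −16x⁴ − 48x³ + 64x². Remainder: 8x³ + 30x² − 14x − 17.
Step 2: lead(8x³ + 30x² − 14x − 17) ÷ lead(D) = 8x³ ÷ −2x² = −4x. Subtract (−4x)·D = 8x³ + 24x² − 32x. Remainder: 6x² + 18x − 17.
Step 3: lead(6x² + 18x − 17) ÷ lead(D) = 6x² ÷ −2x² = −3. Subtract (−3)·D = 6x² + 18x − 24. Remainder: 7.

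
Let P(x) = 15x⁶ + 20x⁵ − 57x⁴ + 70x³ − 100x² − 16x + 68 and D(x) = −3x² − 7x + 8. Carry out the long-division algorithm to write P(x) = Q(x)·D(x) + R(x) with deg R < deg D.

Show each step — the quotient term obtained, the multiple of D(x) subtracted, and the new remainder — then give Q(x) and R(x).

Step 1: lead(15x⁶ + 20x⁵ − 57x⁴ + 70x³ − 100x² − 16x + 68) ÷ lead(D) = 15x⁶ ÷ −3x² = −5x⁴. Subtract (−5x⁴)·D = 15x⁶ + 35x⁵ − 40x⁴. Remainder: −15x⁵ − 17x⁴ + 70x³ − 100x² − 16x + 68.
Step 2: lead(−15x⁵ − 17x⁴ + 70x³ − 100x² − 16x + 68) ÷ lead(D) = −15x⁵ ÷ −3x² = 5x³. Subtract (5x³)·D = −15x⁵ − 35x⁴ + 40x³. Remainder: 18x⁴ + 30x³ − 100x² − 16x + 68.
Step 3: lead(18x⁴ + 30x³ − 100x² − 16x + 68) ÷ lead(D) = 18x⁴ ÷ −3x² = −6x². Subtract (−6x²)·D = 18x⁴ + 42x³ − 48x². Remainder: −12x³ − 52x² − 16x + 68.
Step 4: lead(−12x³ − 52x² − 16x + 68) ÷ lead(D) = −12x³ ÷ −3x² = 4x. Subtract (4x)·D = −12x³ − 28x² + 32x. Remainder: −24x² − 48x + 68.
Step 5: lead(−24x² − 48x + 68) ÷ lead(D) = −24x² ÷ −3x² = 8. Subtract (8)·D = −24x² − 56x + 64. Remainder: 8x + 4.

Q(x) = −5x⁴ + 5x³ − 6x² + 4x + 8; R(x) = 8x + 4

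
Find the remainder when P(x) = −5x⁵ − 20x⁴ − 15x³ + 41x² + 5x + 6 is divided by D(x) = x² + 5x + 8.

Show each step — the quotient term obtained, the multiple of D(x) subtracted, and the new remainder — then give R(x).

R(x) = −2

Step 1: lead(−5x⁵ − 20x⁴ − 15x³ + 41x² + 5x + 6) ÷ lead(D) = −5x⁵ ÷ x² = −5x³. Subtract (−5x³)·D = −5x⁵ − 25x⁴ − 40x³. Remainder: 5x⁴ + 25x³ + 41x² + 5x + 6.
Step 2: lead(5x⁴ + 25x³ + 41x² + 5x + 6) ÷ lead(D) = 5x⁴ ÷ x² = 5x². Subtract (5x²)·D = 5x⁴ + 25x³ + 40x². Remainder: x² + 5x + 6.
Step 3: lead(x² + 5x + 6) ÷ lead(D) = x² ÷ x² = 1. Subtract (1)·D = x² + 5x + 8. Remainder: −2.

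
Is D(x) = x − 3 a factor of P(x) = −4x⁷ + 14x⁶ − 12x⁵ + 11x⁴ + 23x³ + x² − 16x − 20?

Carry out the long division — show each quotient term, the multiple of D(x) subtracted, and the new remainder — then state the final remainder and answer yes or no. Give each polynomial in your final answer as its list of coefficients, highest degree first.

Step 1: lead(−4x⁷ + 14x⁶ − 12x⁵ + 11x⁴ + 23x³ + x² − 16x − 20) ÷ lead(D) = −4x⁷ ÷ x = −4x⁶. Subtract (−4x⁶)·D = −4x⁷ + 12x⁶. Remainder: 2x⁶ − 12x⁵ + 11x⁴ + 23x³ + x² − 16x − 20.
Step 2: lead(2x⁶ − 12x⁵ + 11x⁴ + 23x³ + x² − 16x − 20) ÷ lead(D) = 2x⁶ ÷ x = 2x⁵. Subtract (2x⁵)·D = 2x⁶ − 6x⁵. Remainder: −6x⁵ + 11x⁴ + 23x³ + x² − 16x − 20.
Step 3: lead(−6x⁵ + 11x⁴ + 23x³ + x² − 16x − 20) ÷ lead(D) = −6x⁵ ÷ x = −6x⁴. Subtract (−6x⁴)·D = −6x⁵ + 18x⁴. Remainder: −7x⁴ + 23x³ + x² − 16x − 20.
Step 4: lead(−7x⁴ + 23x³ + x² − 16x − 20) ÷ lead(D) = −7x⁴ ÷ x = −7x³. Subtract (−7x³)·D = −7x⁴ + 21x³. Remainder: 2x³ + x² − 16x − 20.
Step 5: lead(2x³ + x² − 16x − 20) ÷ lead(D) = 2x³ ÷ x = 2x². Subtract (2x²)·D = 2x³ − 6x². Remainder: 7x² − 16x − 20.
Step 6: lead(7x² − 16x − 20) ÷ lead(D) = 7x² ÷ x = 7x. Subtract (7x)·D = 7x² − 21x. Remainder: 5x − 20.
Step 7: lead(5x − 20) ÷ lead(D) = 5x ÷ x = 5. Subtract (5)·D = 5x − 15. Remainder: −5.

R = [-5], so D(x) is not a factor of P(x). no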